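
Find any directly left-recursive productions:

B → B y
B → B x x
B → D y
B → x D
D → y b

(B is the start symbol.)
Direct left recursion occurs when N → N α for some non-terminal N (the right-hand side begins with the left-hand side itself).

B → B y: LEFT RECURSIVE (starts with B)
B → B x x: LEFT RECURSIVE (starts with B)
B → D y: starts with D
B → x D: starts with x
D → y b: starts with y

The grammar has direct left recursion on: B.

Answer: Yes, B is left-recursive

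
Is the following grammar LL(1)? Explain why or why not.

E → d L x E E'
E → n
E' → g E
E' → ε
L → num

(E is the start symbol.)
No. Predict set conflict for E': { 'g' }

A grammar is LL(1) if for each non-terminal N with multiple productions, the predict sets of those productions are pairwise disjoint, where PREDICT(N → α) = (FIRST(α) \ {ε}) ∪ (FOLLOW(N) if α ⇒* ε).

Relevant sets:
  FOLLOW(E') = { $, 'g' }

For E:
  PREDICT(E → d L x E E') = { 'd' }
  PREDICT(E → n) = { 'n' }
For E':
  PREDICT(E' → g E) = { 'g' }
  PREDICT(E' → ε) = { $, 'g' }
L has a single production, so nothing to check there.

Conflict found: Predict set conflict for E': { 'g' }
The grammar is NOT LL(1).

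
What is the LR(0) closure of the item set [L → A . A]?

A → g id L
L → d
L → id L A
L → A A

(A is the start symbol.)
{ [A → . g id L], [L → A . A] }

Start with: [L → A . A]
  [L → A . A] has the dot before A: add [A → . g id L]
No further items can be added.

CLOSURE = { [A → . g id L], [L → A . A] }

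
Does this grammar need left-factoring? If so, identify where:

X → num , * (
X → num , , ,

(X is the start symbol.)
Yes, X has productions with common prefix 'num ,'

Left-factoring is needed when two productions for the same non-terminal
share a common prefix on the right-hand side.

Productions for X:
  X → num , * (
  X → num , , ,

Found common prefix 'num ,' in productions for X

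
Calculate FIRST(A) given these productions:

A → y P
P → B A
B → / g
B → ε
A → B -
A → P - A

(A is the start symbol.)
{ '-', '/', 'y' }

FIRST sets of the other non-terminals involved (by the same procedure, iterated to a fixed point):
  FIRST(B) = { '/', ε }
  FIRST(P) = { '-', '/', 'y' }

From A → y P:
  - y is a terminal: add 'y' and stop
From A → B -:
  - B is a non-terminal: add FIRST(B) \ {ε} = { '/' }
    B is nullable, so continue to the next symbol
  - '-' is a terminal: add '-' and stop
From A → P - A:
  - P is a non-terminal: add FIRST(P) \ {ε} = { '-', '/', 'y' }
    P is not nullable, so stop

Collecting: FIRST(A) = { '-', '/', 'y' }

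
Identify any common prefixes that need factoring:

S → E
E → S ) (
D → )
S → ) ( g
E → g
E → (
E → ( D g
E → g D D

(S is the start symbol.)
Left-factoring is needed when two productions for the same non-terminal
share a common prefix on the right-hand side.

Productions for S:
  S → E
  S → ) ( g
Productions for E:
  E → S ) (
  E → g
  E → (
  E → ( D g
  E → g D D

Found common prefix 'g' in productions for E
Found common prefix '(' in productions for E

Answer: Yes, E has productions with common prefix 'g'; E has productions with common prefix '('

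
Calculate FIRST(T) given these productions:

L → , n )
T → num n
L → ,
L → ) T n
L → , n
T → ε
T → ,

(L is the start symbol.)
From T → num n:
  - num is a terminal: add 'num' and stop
From T → ε:
  - ε-production, so ε ∈ FIRST(T)
From T → ,:
  - ',' is a terminal: add ',' and stop

Collecting: FIRST(T) = { ',', 'num', ε }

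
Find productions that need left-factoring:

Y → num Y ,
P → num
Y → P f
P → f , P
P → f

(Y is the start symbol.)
Left-factoring is needed when two productions for the same non-terminal
share a common prefix on the right-hand side.

Productions for Y:
  Y → num Y ,
  Y → P f
Productions for P:
  P → num
  P → f , P
  P → f

Found common prefix 'f' in productions for P

Answer: Yes, P has productions with common prefix 'f'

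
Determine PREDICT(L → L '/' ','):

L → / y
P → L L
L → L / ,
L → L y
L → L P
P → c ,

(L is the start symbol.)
{ '/' }

PREDICT(L → L '/' ',') = (FIRST(RHS) \ {ε}) ∪ (FOLLOW(L) if ε ∈ FIRST(RHS), i.e. RHS ⇒* ε)
FIRST(L) = { '/' }
FIRST(L '/' ',') = { '/' }
ε ∉ FIRST(L '/' ','), so FOLLOW(L) is not added.
PREDICT(L → L '/' ',') = { '/' }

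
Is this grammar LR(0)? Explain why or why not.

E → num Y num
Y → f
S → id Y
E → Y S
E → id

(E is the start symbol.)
Yes, the grammar is LR(0)

A grammar is LR(0) if no state in the canonical LR(0) collection has:
  - both a shift item (dot before a terminal) and a complete item (shift-reduce conflict), or
  - two or more complete items (reduce-reduce conflict; the accept item [E' → E .] counts as a complete item here).

Augment with E' → E and build the canonical LR(0) collection (I0 = CLOSURE({[E' → . E]}), then GOTO on every symbol after a dot until no new states appear). It has 11 states:
  I0: { [E → . Y S], [E → . id], [E → . num Y num], [E' → . E], [Y → . f] }  — shift
  I1: { [E' → E .] }  — accept
  I2: { [E → Y . S], [S → . id Y] }  — shift
  I3: { [Y → f .] }  — reduce
  I4: { [E → id .] }  — reduce
  I5: { [E → num . Y num], [Y → . f] }  — shift
  I6: { [E → num Y . num] }  — shift
  I7: { [E → num Y num .] }  — reduce
  I8: { [E → Y S .] }  — reduce
  I9: { [S → id . Y], [Y → . f] }  — shift
  I10: { [S → id Y .] }  — reduce

Every state is either a pure shift/goto state or contains exactly one complete item and nothing to shift — no conflicts. The grammar is LR(0).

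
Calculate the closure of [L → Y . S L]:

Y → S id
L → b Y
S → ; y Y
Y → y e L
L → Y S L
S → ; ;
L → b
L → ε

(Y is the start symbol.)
To compute CLOSURE, for each item [A → α.Bβ] where B is a non-terminal, add [B → .γ] for all productions B → γ; repeat for the newly added items until nothing changes.

Start with: [L → Y . S L]
  [L → Y . S L] has the dot before S: add [S → . ; y Y], [S → . ; ;]
No further items can be added.

CLOSURE = { [L → Y . S L], [S → . ; ;], [S → . ; y Y] }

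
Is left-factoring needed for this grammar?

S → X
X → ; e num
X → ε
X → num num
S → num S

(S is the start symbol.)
Left-factoring is needed when two productions for the same non-terminal
share a common prefix on the right-hand side.

Productions for S:
  S → X
  S → num S
Productions for X:
  X → ; e num
  X → ε
  X → num num

No common prefixes found.

Answer: No, left-factoring is not needed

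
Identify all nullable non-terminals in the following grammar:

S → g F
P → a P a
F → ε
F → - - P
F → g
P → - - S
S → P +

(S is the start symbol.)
A non-terminal is nullable if it can derive ε (the empty string): either it has an ε-production, or it has a production whose right-hand side consists entirely of nullable non-terminals.

ε-productions: F → ε
So F is immediately nullable.
No further non-terminal can be added: every production for the remaining non-terminals contains a terminal or a non-nullable non-terminal.
Nullable = { 'F' }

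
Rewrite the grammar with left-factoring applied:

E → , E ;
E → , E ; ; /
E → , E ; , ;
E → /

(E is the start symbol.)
Left-factoring transforms A → αβ₁ | αβ₂ into A → αA' and A' → β₁ | β₂
(α is the longest common prefix among the alternatives). Repeat until
no nonterminal has two alternatives with a common prefix.

Round 1: E has alternatives sharing prefix ', E ;'. Introduce E': E → , E ; E'
  Add: E' → ε
  Add: E' → ; /
  Add: E' → , ;

No remaining common prefixes — done.

Resulting grammar:
E → , E ; E'
E' → ε
E' → ; /
E' → , ;
E → /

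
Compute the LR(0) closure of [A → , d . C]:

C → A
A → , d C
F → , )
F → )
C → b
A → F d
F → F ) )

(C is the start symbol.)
Start with: [A → , d . C]
  [A → , d . C] has the dot before C: add [C → . A], [C → . b]
  [C → . A] has the dot before A: add [A → . , d C], [A → . F d]
  [A → . F d] has the dot before F: add [F → . , )], [F → . )], [F → . F ) )]
No further items can be added.

CLOSURE = { [A → , d . C], [A → . , d C], [A → . F d], [C → . A], [C → . b], [F → . )], [F → . , )], [F → . F ) )] }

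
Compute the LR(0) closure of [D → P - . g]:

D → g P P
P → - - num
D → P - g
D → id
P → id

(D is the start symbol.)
To compute CLOSURE, for each item [A → α.Bβ] where B is a non-terminal, add [B → .γ] for all productions B → γ; repeat for the newly added items until nothing changes.

Start with: [D → P - . g]
The dot precedes the terminal g, so nothing is added.

CLOSURE = { [D → P - . g] }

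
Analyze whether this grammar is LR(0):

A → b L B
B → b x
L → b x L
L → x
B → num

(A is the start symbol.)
A grammar is LR(0) if no state in the canonical LR(0) collection has:
  - both a shift item (dot before a terminal) and a complete item (shift-reduce conflict), or
  - two or more complete items (reduce-reduce conflict; the accept item [A' → A .] counts as a complete item here).

Augment with A' → A and build the canonical LR(0) collection (I0 = CLOSURE({[A' → . A]}), then GOTO on every symbol after a dot until no new states appear). It has 12 states:
  I0: { [A → . b L B], [A' → . A] }  — shift
  I1: { [A' → A .] }  — accept
  I2: { [A → b . L B], [L → . b x L], [L → . x] }  — shift
  I3: { [A → b L . B], [B → . b x], [B → . num] }  — shift
  I4: { [L → b . x L] }  — shift
  I5: { [L → x .] }  — reduce
  I6: { [L → . b x L], [L → . x], [L → b x . L] }  — shift
  I7: { [L → b x L .] }  — reduce
  I8: { [A → b L B .] }  — reduce
  I9: { [B → b . x] }  — shift
  I10: { [B → num .] }  — reduce
  I11: { [B → b x .] }  — reduce

Every state is either a pure shift/goto state or contains exactly one complete item and nothing to shift — no conflicts. The grammar is LR(0).

Answer: Yes, the grammar is LR(0)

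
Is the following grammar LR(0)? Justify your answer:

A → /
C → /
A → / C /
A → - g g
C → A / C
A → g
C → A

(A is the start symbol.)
Augment with A' → A and build the canonical LR(0) collection (I0 = CLOSURE({[A' → . A]}), then GOTO on every symbol after a dot until no new states appear). It has 13 states:
  I0: { [A → . - g g], [A → . / C /], [A → . /], [A → . g], [A' → . A] }  — shift
  I1: { [A → - . g g] }  — shift
  I2: { [A → . - g g], [A → . / C /], [A → . /], [A → . g], [A → / . C /], [A → / .], [C → . /], [C → . A / C], [C → . A] }  — shift, reduce
  I3: { [A' → A .] }  — accept
  I4: { [A → g .] }  — reduce
  I5: { [A → . - g g], [A → . / C /], [A → . /], [A → . g], [A → / . C /], [A → / .], [C → . /], [C → . A / C], [C → . A], [C → / .] }  — shift, 2 reduces
  I6: { [C → A . / C], [C → A .] }  — shift, reduce
  I7: { [A → / C . /] }  — shift
  I8: { [A → / C / .] }  — reduce
  I9: { [A → . - g g], [A → . / C /], [A → . /], [A → . g], [C → . /], [C → . A / C], [C → . A], [C → A / . C] }  — shift
  I10: { [C → A / C .] }  — reduce
  I11: { [A → - g . g] }  — shift
  I12: { [A → - g g .] }  — reduce

Conflict in state I2:
  Shift-reduce conflict between [A → / .] and [A → . - g g]
So the grammar is NOT LR(0).

Answer: No. Shift-reduce conflict between [A → / .] and [A → . - g g]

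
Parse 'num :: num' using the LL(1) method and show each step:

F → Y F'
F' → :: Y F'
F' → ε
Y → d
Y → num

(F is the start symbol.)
LL(1) parsing maintains a stack (initially the start symbol over $) and the input. At each step: if the stack top is a terminal, match it against the current input token; if it is a non-terminal N, replace it with the RHS of M[N, lookahead] (the unique production whose predict set contains the lookahead).

Stack is shown with the top on the left.

Stack      Input         Action
-------------------------------
F $        num :: num $  output F → Y F'
Y F' $     num :: num $  output Y → num
num F' $   num :: num $  match 'num'
F' $       :: num $      output F' → :: Y F'
:: Y F' $  :: num $      match '::'
Y F' $     num $         output Y → num
num F' $   num $         match 'num'
F' $       $             output F' → ε
$          $             accept

The string is accepted.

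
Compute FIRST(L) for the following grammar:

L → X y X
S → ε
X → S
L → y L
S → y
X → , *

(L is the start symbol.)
FIRST sets of the other non-terminals involved (by the same procedure, iterated to a fixed point):
  FIRST(X) = { ',', 'y', ε }

From L → X y X:
  - X is a non-terminal: add FIRST(X) \ {ε} = { ',', 'y' }
    X is nullable, so continue to the next symbol
  - y is a terminal: add 'y' and stop
From L → y L:
  - y is a terminal: add 'y' and stop

Collecting: FIRST(L) = { ',', 'y' }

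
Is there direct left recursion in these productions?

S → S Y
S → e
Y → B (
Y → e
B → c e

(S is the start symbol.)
Direct left recursion occurs when N → N α for some non-terminal N (the right-hand side begins with the left-hand side itself).

S → S Y: LEFT RECURSIVE (starts with S)
S → e: starts with e
Y → B (: starts with B
Y → e: starts with e
B → c e: starts with c

The grammar has direct left recursion on: S.

Answer: Yes, S is left-recursive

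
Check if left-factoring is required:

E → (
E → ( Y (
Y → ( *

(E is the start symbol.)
Yes, E has productions with common prefix '('

Left-factoring is needed when two productions for the same non-terminal
share a common prefix on the right-hand side.

Productions for E:
  E → (
  E → ( Y (

Found common prefix '(' in productions for E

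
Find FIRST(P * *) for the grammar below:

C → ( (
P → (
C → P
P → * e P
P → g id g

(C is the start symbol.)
{ '(', '*', 'g' }

FIRST sets of the non-terminals involved (from the grammar, by fixed-point iteration):
  FIRST(P) = { '(', '*', 'g' }

To compute FIRST(P * *), process the symbols left to right:
Symbol P is a non-terminal. Add FIRST(P) \ {ε} = { '(', '*', 'g' }
P is not nullable (ε ∉ FIRST(P)), so stop here.
FIRST(P * *) = { '(', '*', 'g' }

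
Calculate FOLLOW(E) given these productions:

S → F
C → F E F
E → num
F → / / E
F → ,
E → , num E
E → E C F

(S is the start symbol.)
{ $, ',', '/', 'num' }

To compute FOLLOW(E), find every occurrence of E on a right-hand side N → α E β: add FIRST(β) \ {ε}, and if β is empty or nullable also add FOLLOW(N). Iterate to a fixed point.

In C → F E F: E is followed by F, add FIRST(F) \ {ε} = { ',', '/' }
In F → / / E: E is at the end, add FOLLOW(F)
In E → , num E: E is at the end; this adds FOLLOW(E) to itself — nothing new
In E → E C F: E is followed by C F, add FIRST(C F) \ {ε} = { ',', '/' }

The FOLLOW sets referred to above (computed the same way, to a fixed point):
  FOLLOW(F) = { $, ',', '/', 'num' }

Taking the union: FOLLOW(E) = { $, ',', '/', 'num' }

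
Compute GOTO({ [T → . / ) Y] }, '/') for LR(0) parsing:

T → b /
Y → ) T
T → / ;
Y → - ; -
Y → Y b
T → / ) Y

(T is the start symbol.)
GOTO(I, '/') = CLOSURE({ [A → αX.β] : [A → α.Xβ] ∈ I, X = '/' })

Items with dot before '/', with the dot advanced:
  [T → . / ) Y] → [T → / . ) Y]
Closure adds nothing (no advanced item has the dot before a non-terminal).

GOTO = { [T → / . ) Y] }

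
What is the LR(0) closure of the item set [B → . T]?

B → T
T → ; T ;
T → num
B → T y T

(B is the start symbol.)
{ [B → . T], [T → . ; T ;], [T → . num] }

Start with: [B → . T]
  [B → . T] has the dot before T: add [T → . ; T ;], [T → . num]
No further items can be added.

CLOSURE = { [B → . T], [T → . ; T ;], [T → . num] }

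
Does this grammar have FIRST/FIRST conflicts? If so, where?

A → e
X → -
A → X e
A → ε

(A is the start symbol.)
FIRST sets of the non-terminals at (or reachable through a nullable prefix from) the front of some alternative:
  FIRST(X) = { '-' }

Productions for A:
  A → e: FIRST = { 'e' }
  A → X e: FIRST = { '-' }
  A → ε: FIRST = { ε }
X has only one production, so no FIRST/FIRST conflict is possible there.

All alternatives of each non-terminal have pairwise disjoint FIRST sets.

Answer: No FIRST/FIRST conflicts.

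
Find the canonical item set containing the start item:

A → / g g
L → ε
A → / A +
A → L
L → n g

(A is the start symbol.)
{ [A → . / A +], [A → . / g g], [A → . L], [A' → . A], [L → . n g], [L → .] }

First, augment the grammar with A' → A
I₀ = CLOSURE({ [A' → . A] }):
  [A' → . A] has the dot before A: add [A → . / g g], [A → . / A +], [A → . L]
  [A → . L] has the dot before L: add [L → .], [L → . n g]
No further items can be added.

I₀ = { [A → . / A +], [A → . / g g], [A → . L], [A' → . A], [L → . n g], [L → .] }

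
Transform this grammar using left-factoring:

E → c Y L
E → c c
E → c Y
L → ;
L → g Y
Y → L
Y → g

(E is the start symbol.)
E → c E'
E' → Y E''
E'' → L
E'' → ε
E' → c
L → ;
L → g Y
Y → L
Y → g

Left-factoring transforms A → αβ₁ | αβ₂ into A → αA' and A' → β₁ | β₂
(α is the longest common prefix among the alternatives). Repeat until
no nonterminal has two alternatives with a common prefix.

Round 1: E has alternatives sharing prefix 'c'. Introduce E': E → c E'
  Add: E' → Y L
  Add: E' → c
  Add: E' → Y

Round 2: E' has alternatives sharing prefix 'Y'. Introduce E'': E' → Y E''
  Add: E'' → L
  Add: E'' → ε

No remaining common prefixes — done.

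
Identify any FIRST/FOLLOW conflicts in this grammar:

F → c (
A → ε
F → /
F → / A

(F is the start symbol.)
A FIRST/FOLLOW conflict occurs when a non-terminal N has a nullable alternative N → β (β ⇒* ε) and another alternative N → α with FIRST(α) ∩ FOLLOW(N) ≠ ∅: on such a lookahead the parser cannot decide between expanding α and letting N vanish via β.

Nullable non-terminals: A.
A has a nullable alternative but only one production, so nothing to check.

F has no nullable alternative, so no FIRST/FOLLOW check is needed there.

No FIRST/FOLLOW conflicts found.

Answer: No FIRST/FOLLOW conflicts.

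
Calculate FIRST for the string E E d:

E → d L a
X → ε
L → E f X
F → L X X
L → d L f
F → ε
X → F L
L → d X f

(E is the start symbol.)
{ 'd' }

FIRST sets of the non-terminals involved (from the grammar, by fixed-point iteration):
  FIRST(E) = { 'd' }

To compute FIRST(E E d), process the symbols left to right:
Symbol E is a non-terminal. Add FIRST(E) \ {ε} = { 'd' }
E is not nullable (ε ∉ FIRST(E)), so stop here.
FIRST(E E d) = { 'd' }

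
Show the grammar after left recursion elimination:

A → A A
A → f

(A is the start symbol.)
A is directly left-recursive. The standard transformation for
  A → A α₁ | ... | A α_m | β₁ | ... | β_n
is
  A  → β₁ A' | ... | β_n A'
  A' → α₁ A' | ... | α_m A' | ε

A → f becomes A → f A'
A → A A becomes A' → A A'
Add A' → ε

Resulting grammar:
A → f A'
A' → A A'
A' → ε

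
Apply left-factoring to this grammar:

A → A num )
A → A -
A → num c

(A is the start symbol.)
Left-factoring transforms A → αβ₁ | αβ₂ into A → αA' and A' → β₁ | β₂
(α is the longest common prefix among the alternatives). Repeat until
no nonterminal has two alternatives with a common prefix.

Round 1: A has alternatives sharing prefix 'A'. Introduce A': A → A A'
  Add: A' → num )
  Add: A' → -

No remaining common prefixes — done.

Resulting grammar:
A → A A'
A' → num )
A' → -
A → num c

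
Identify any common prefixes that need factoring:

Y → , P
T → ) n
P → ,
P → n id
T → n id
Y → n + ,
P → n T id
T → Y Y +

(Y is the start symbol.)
Yes, P has productions with common prefix 'n'

Left-factoring is needed when two productions for the same non-terminal
share a common prefix on the right-hand side.

Productions for Y:
  Y → , P
  Y → n + ,
Productions for T:
  T → ) n
  T → n id
  T → Y Y +
Productions for P:
  P → ,
  P → n id
  P → n T id

Found common prefix 'n' in productions for P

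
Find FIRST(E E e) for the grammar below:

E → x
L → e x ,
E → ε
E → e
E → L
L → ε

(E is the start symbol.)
FIRST sets of the non-terminals involved (from the grammar, by fixed-point iteration):
  FIRST(E) = { 'e', 'x', ε }

To compute FIRST(E E e), process the symbols left to right:
Symbol E is a non-terminal. Add FIRST(E) \ {ε} = { 'e', 'x' }
E is nullable (ε ∈ FIRST(E)), continue to the next symbol.
Symbol E is a non-terminal. Add FIRST(E) \ {ε} = { 'e', 'x' }
E is nullable (ε ∈ FIRST(E)), continue to the next symbol.
Symbol e is a terminal. Add 'e' and stop.
FIRST(E E e) = { 'e', 'x' }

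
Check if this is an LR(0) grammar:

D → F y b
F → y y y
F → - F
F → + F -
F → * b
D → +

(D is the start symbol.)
No. Shift-reduce conflict between [D → + .] and [F → . * b]

A grammar is LR(0) if no state in the canonical LR(0) collection has:
  - both a shift item (dot before a terminal) and a complete item (shift-reduce conflict), or
  - two or more complete items (reduce-reduce conflict; the accept item [D' → D .] counts as a complete item here).

Augment with D' → D and build the canonical LR(0) collection (I0 = CLOSURE({[D' → . D]}), then GOTO on every symbol after a dot until no new states appear). It has 16 states:
  I0: { [D → . +], [D → . F y b], [D' → . D], [F → . * b], [F → . + F -], [F → . - F], [F → . y y y] }  — shift
  I1: { [F → * . b] }  — shift
  I2: { [D → + .], [F → + . F -], [F → . * b], [F → . + F -], [F → . - F], [F → . y y y] }  — shift, reduce
  I3: { [F → - . F], [F → . * b], [F → . + F -], [F → . - F], [F → . y y y] }  — shift
  I4: { [D' → D .] }  — accept
  I5: { [D → F . y b] }  — shift
  I6: { [F → y . y y] }  — shift
  I7: { [F → y y . y] }  — shift
  I8: { [F → y y y .] }  — reduce
  I9: { [D → F y . b] }  — shift
  I10: { [D → F y b .] }  — reduce
  I11: { [F → + . F -], [F → . * b], [F → . + F -], [F → . - F], [F → . y y y] }  — shift
  I12: { [F → - F .] }  — reduce
  I13: { [F → + F . -] }  — shift
  I14: { [F → + F - .] }  — reduce
  I15: { [F → * b .] }  — reduce

Conflict in state I2:
  Shift-reduce conflict between [D → + .] and [F → . * b]
So the grammar is NOT LR(0).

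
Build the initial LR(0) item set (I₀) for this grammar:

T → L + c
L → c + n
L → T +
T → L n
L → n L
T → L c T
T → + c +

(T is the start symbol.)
First, augment the grammar with T' → T
I₀ = CLOSURE({ [T' → . T] }):
  [T' → . T] has the dot before T: add [T → . L + c], [T → . L n], [T → . L c T], [T → . + c +]
  [T → . L + c] has the dot before L: add [L → . c + n], [L → . T +], [L → . n L]
No further items can be added.

I₀ = { [L → . T +], [L → . c + n], [L → . n L], [T → . + c +], [T → . L + c], [T → . L c T], [T → . L n], [T' → . T] }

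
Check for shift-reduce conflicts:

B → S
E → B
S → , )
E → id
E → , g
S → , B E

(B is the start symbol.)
Augment with B' → B and build the canonical LR(0) collection (I0 = CLOSURE({[B' → . B]}), then GOTO on every symbol after a dot until no new states appear). It has 11 states:
  I0: { [B → . S], [B' → . B], [S → . , )], [S → . , B E] }  — shift
  I1: { [B → . S], [S → , . )], [S → , . B E], [S → . , )], [S → . , B E] }  — shift
  I2: { [B' → B .] }  — accept
  I3: { [B → S .] }  — reduce
  I4: { [S → , ) .] }  — reduce
  I5: { [B → . S], [E → . , g], [E → . B], [E → . id], [S → , B . E], [S → . , )], [S → . , B E] }  — shift
  I6: { [B → . S], [E → , . g], [S → , . )], [S → , . B E], [S → . , )], [S → . , B E] }  — shift
  I7: { [E → B .] }  — reduce
  I8: { [S → , B E .] }  — reduce
  I9: { [E → id .] }  — reduce
  I10: { [E → , g .] }  — reduce

No state contains both a complete item and a shift item.

Answer: No shift-reduce conflicts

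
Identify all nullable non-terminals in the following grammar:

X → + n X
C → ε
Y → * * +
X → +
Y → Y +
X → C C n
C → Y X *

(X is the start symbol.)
A non-terminal is nullable if it can derive ε (the empty string): either it has an ε-production, or it has a production whose right-hand side consists entirely of nullable non-terminals.

ε-productions: C → ε
So C is immediately nullable.
No further non-terminal can be added: every production for the remaining non-terminals contains a terminal or a non-nullable non-terminal.
Nullable = { 'C' }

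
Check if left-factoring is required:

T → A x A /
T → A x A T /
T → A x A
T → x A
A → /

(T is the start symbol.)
Yes, T has productions with common prefix 'A x A'

Left-factoring is needed when two productions for the same non-terminal
share a common prefix on the right-hand side.

Productions for T:
  T → A x A /
  T → A x A T /
  T → A x A
  T → x A

Found common prefix 'A x A' in productions for T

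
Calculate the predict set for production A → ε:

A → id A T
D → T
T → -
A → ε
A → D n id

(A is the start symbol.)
{ $, '-' }

PREDICT(A → ε) = (FIRST(RHS) \ {ε}) ∪ (FOLLOW(A) if ε ∈ FIRST(RHS), i.e. RHS ⇒* ε)
The right-hand side is ε (FIRST(ε) = { ε }), so the predict set is FOLLOW(A) = { $, '-' }
PREDICT(A → ε) = { $, '-' }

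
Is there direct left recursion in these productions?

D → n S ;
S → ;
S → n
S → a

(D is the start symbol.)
No direct left recursion

Direct left recursion occurs when N → N α for some non-terminal N (the right-hand side begins with the left-hand side itself).

D → n S ;: starts with n
S → ;: starts with ';'
S → n: starts with n
S → a: starts with a

No direct left recursion found.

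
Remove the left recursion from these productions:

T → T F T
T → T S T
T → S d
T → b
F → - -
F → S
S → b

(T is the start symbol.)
T → S d T'
T → b T'
T' → F T T'
T' → S T T'
T' → ε
F → - -
F → S
S → b

T is directly left-recursive. The standard transformation for
  A → A α₁ | ... | A α_m | β₁ | ... | β_n
is
  A  → β₁ A' | ... | β_n A'
  A' → α₁ A' | ... | α_m A' | ε

T → S d becomes T → S d T'
T → b becomes T → b T'
T → T F T becomes T' → F T T'
T → T S T becomes T' → S T T'
Add T' → ε

Productions for other non-terminals are unchanged:
  F → - -
  F → S
  S → b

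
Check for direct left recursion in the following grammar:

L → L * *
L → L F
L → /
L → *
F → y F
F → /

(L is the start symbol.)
Yes, L is left-recursive

Direct left recursion occurs when N → N α for some non-terminal N (the right-hand side begins with the left-hand side itself).

L → L * *: LEFT RECURSIVE (starts with L)
L → L F: LEFT RECURSIVE (starts with L)
L → /: starts with '/'
L → *: starts with '*'
F → y F: starts with y
F → /: starts with '/'

The grammar has direct left recursion on: L.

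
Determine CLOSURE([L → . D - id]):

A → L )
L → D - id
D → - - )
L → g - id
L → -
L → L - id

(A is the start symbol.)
To compute CLOSURE, for each item [A → α.Bβ] where B is a non-terminal, add [B → .γ] for all productions B → γ; repeat for the newly added items until nothing changes.

Start with: [L → . D - id]
  [L → . D - id] has the dot before D: add [D → . - - )]
No further items can be added.

CLOSURE = { [D → . - - )], [L → . D - id] }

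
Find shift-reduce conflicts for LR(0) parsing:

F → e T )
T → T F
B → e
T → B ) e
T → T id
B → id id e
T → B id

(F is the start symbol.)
No shift-reduce conflicts

Augment with F' → F and build the canonical LR(0) collection (I0 = CLOSURE({[F' → . F]}), then GOTO on every symbol after a dot until no new states appear). It has 15 states:
  I0: { [F → . e T )], [F' → . F] }  — shift
  I1: { [F' → F .] }  — accept
  I2: { [B → . e], [B → . id id e], [F → e . T )], [T → . B ) e], [T → . B id], [T → . T F], [T → . T id] }  — shift
  I3: { [T → B . ) e], [T → B . id] }  — shift
  I4: { [F → . e T )], [F → e T . )], [T → T . F], [T → T . id] }  — shift
  I5: { [B → e .] }  — reduce
  I6: { [B → id . id e] }  — shift
  I7: { [B → id id . e] }  — shift
  I8: { [B → id id e .] }  — reduce
  I9: { [F → e T ) .] }  — reduce
  I10: { [T → T F .] }  — reduce
  I11: { [T → T id .] }  — reduce
  I12: { [T → B ) . e] }  — shift
  I13: { [T → B id .] }  — reduce
  I14: { [T → B ) e .] }  — reduce

No state contains both a complete item and a shift item.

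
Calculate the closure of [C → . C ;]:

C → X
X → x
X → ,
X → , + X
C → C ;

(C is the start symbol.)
Start with: [C → . C ;]
  [C → . C ;] has the dot before C: add [C → . X]
  [C → . X] has the dot before X: add [X → . x], [X → . ,], [X → . , + X]
No further items can be added.

CLOSURE = { [C → . C ;], [C → . X], [X → . , + X], [X → . ,], [X → . x] }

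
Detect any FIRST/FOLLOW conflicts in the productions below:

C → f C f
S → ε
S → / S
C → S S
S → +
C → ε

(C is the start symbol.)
Nullable non-terminals: C, S.
FIRST sets used below: FIRST(S) = { '+', '/', ε }

C: nullable alternative(s) C → S S, C → ε; FOLLOW(C) = { $, 'f' }
  C → f C f: FIRST \ {ε} = { 'f' } — overlaps FOLLOW(C) on { 'f' }: CONFLICT
  C → S S: FIRST \ {ε} = { '+', '/' } — disjoint from FOLLOW(C)
  C → ε: FIRST \ {ε} = { } — disjoint from FOLLOW(C)

S: nullable alternative(s) S → ε; FOLLOW(S) = { $, '+', '/', 'f' }
  S → ε: FIRST \ {ε} = { } — this is the only nullable alternative, skip
  S → / S: FIRST \ {ε} = { '/' } — overlaps FOLLOW(S) on { '/' }: CONFLICT
  S → +: FIRST \ {ε} = { '+' } — overlaps FOLLOW(S) on { '+' }: CONFLICT

So the grammar has 3 FIRST/FOLLOW conflicts (marked CONFLICT above).

Answer: Yes. C → f C f with FOLLOW(C) on { 'f' }; S → '/' S with FOLLOW(S) on { '/' }; S → '+' with FOLLOW(S) on { '+' }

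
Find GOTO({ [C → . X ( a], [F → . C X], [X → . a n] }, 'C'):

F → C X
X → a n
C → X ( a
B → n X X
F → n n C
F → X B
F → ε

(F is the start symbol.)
GOTO(I, 'C') = CLOSURE({ [A → αX.β] : [A → α.Xβ] ∈ I, X = 'C' })

Items with dot before 'C', with the dot advanced:
  [F → . C X] → [F → C . X]
Closure of the advanced items:
  [F → C . X] has the dot before X: add [X → . a n]

GOTO = { [F → C . X], [X → . a n] }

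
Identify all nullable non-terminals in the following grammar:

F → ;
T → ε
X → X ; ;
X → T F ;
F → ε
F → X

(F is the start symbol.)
{ 'F', 'T' }

A non-terminal is nullable if it can derive ε (the empty string): either it has an ε-production, or it has a production whose right-hand side consists entirely of nullable non-terminals.

ε-productions: T → ε, F → ε
So T, F are immediately nullable.
No further non-terminal can be added: every production for the remaining non-terminals contains a terminal or a non-nullable non-terminal.
Nullable = { 'F', 'T' }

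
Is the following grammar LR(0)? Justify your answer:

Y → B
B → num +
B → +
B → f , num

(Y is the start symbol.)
A grammar is LR(0) if no state in the canonical LR(0) collection has:
  - both a shift item (dot before a terminal) and a complete item (shift-reduce conflict), or
  - two or more complete items (reduce-reduce conflict; the accept item [Y' → Y .] counts as a complete item here).

Augment with Y' → Y and build the canonical LR(0) collection (I0 = CLOSURE({[Y' → . Y]}), then GOTO on every symbol after a dot until no new states appear). It has 9 states:
  I0: { [B → . +], [B → . f , num], [B → . num +], [Y → . B], [Y' → . Y] }  — shift
  I1: { [B → + .] }  — reduce
  I2: { [Y → B .] }  — reduce
  I3: { [Y' → Y .] }  — accept
  I4: { [B → f . , num] }  — shift
  I5: { [B → num . +] }  — shift
  I6: { [B → num + .] }  — reduce
  I7: { [B → f , . num] }  — shift
  I8: { [B → f , num .] }  — reduce

Every state is either a pure shift/goto state or contains exactly one complete item and nothing to shift — no conflicts. The grammar is LR(0).

Answer: Yes, the grammar is LR(0)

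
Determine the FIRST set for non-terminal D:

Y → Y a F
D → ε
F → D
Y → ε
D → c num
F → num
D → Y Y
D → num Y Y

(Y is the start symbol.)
To compute FIRST(D), examine every production with D on the left-hand side, reading each right-hand side left to right until a non-nullable symbol is reached.

FIRST sets of the other non-terminals involved (by the same procedure, iterated to a fixed point):
  FIRST(Y) = { 'a', ε }

From D → ε:
  - ε-production, so ε ∈ FIRST(D)
From D → c num:
  - c is a terminal: add 'c' and stop
From D → Y Y:
  - Y is a non-terminal: add FIRST(Y) \ {ε} = { 'a' }
    Y is nullable, so continue to the next symbol
  - Y is a non-terminal: add FIRST(Y) \ {ε} = { 'a' }
    Y is nullable and nothing follows, so the whole right-hand side can vanish: ε ∈ FIRST(D)
From D → num Y Y:
  - num is a terminal: add 'num' and stop

Collecting: FIRST(D) = { 'a', 'c', 'num', ε }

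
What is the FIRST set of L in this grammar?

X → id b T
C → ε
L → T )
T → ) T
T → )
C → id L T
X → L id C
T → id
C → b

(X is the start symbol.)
To compute FIRST(L), examine every production with L on the left-hand side, reading each right-hand side left to right until a non-nullable symbol is reached.

FIRST sets of the other non-terminals involved (by the same procedure, iterated to a fixed point):
  FIRST(T) = { ')', 'id' }

From L → T ):
  - T is a non-terminal: add FIRST(T) \ {ε} = { ')', 'id' }
    T is not nullable, so stop

Collecting: FIRST(L) = { ')', 'id' }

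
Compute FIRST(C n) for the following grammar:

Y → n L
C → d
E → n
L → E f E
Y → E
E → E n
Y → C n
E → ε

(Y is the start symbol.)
FIRST sets of the non-terminals involved (from the grammar, by fixed-point iteration):
  FIRST(C) = { 'd' }

To compute FIRST(C n), process the symbols left to right:
Symbol C is a non-terminal. Add FIRST(C) \ {ε} = { 'd' }
C is not nullable (ε ∉ FIRST(C)), so stop here.
FIRST(C n) = { 'd' }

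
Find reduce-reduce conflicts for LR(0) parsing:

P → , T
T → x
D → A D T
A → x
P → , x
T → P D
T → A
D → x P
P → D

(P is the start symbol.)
Augment with P' → P and build the canonical LR(0) collection (I0 = CLOSURE({[P' → . P]}), then GOTO on every symbol after a dot until no new states appear). It has 15 states:
  I0: { [A → . x], [D → . A D T], [D → . x P], [P → . , T], [P → . , x], [P → . D], [P' → . P] }  — shift
  I1: { [A → . x], [D → . A D T], [D → . x P], [P → , . T], [P → , . x], [P → . , T], [P → . , x], [P → . D], [T → . A], [T → . P D], [T → . x] }  — shift
  I2: { [A → . x], [D → . A D T], [D → . x P], [D → A . D T] }  — shift
  I3: { [P → D .] }  — reduce
  I4: { [P' → P .] }  — accept
  I5: { [A → . x], [A → x .], [D → . A D T], [D → . x P], [D → x . P], [P → . , T], [P → . , x], [P → . D] }  — shift, reduce
  I6: { [D → x P .] }  — reduce
  I7: { [A → . x], [D → . A D T], [D → . x P], [D → A D . T], [P → . , T], [P → . , x], [P → . D], [T → . A], [T → . P D], [T → . x] }  — shift
  I8: { [A → . x], [D → . A D T], [D → . x P], [D → A . D T], [T → A .] }  — shift, reduce
  I9: { [A → . x], [D → . A D T], [D → . x P], [T → P . D] }  — shift
  I10: { [D → A D T .] }  — reduce
  I11: { [A → . x], [A → x .], [D → . A D T], [D → . x P], [D → x . P], [P → . , T], [P → . , x], [P → . D], [T → x .] }  — shift, 2 reduces
  I12: { [T → P D .] }  — reduce
  I13: { [P → , T .] }  — reduce
  I14: { [A → . x], [A → x .], [D → . A D T], [D → . x P], [D → x . P], [P → , x .], [P → . , T], [P → . , x], [P → . D], [T → x .] }  — shift, 3 reduces

I11 contains complete items [A → x .], [T → x .] — reduce-reduce conflict.
I14 contains complete items [A → x .], [P → , x .], [T → x .] — reduce-reduce conflict.

Answer: Yes — I11: [A → x .] vs [T → x .]; I14: [A → x .] vs [P → , x .]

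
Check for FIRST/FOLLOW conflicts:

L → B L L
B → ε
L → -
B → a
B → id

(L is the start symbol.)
A FIRST/FOLLOW conflict occurs when a non-terminal N has a nullable alternative N → β (β ⇒* ε) and another alternative N → α with FIRST(α) ∩ FOLLOW(N) ≠ ∅: on such a lookahead the parser cannot decide between expanding α and letting N vanish via β.

Nullable non-terminals: B.

B: nullable alternative(s) B → ε; FOLLOW(B) = { '-', 'a', 'id' }
  B → ε: FIRST \ {ε} = { } — this is the only nullable alternative, skip
  B → a: FIRST \ {ε} = { 'a' } — overlaps FOLLOW(B) on { 'a' }: CONFLICT
  B → id: FIRST \ {ε} = { 'id' } — overlaps FOLLOW(B) on { 'id' }: CONFLICT

L has no nullable alternative, so no FIRST/FOLLOW check is needed there.

So the grammar has 2 FIRST/FOLLOW conflicts (marked CONFLICT above).

Answer: Yes. B → a with FOLLOW(B) on { 'a' }; B → id with FOLLOW(B) on { 'id' }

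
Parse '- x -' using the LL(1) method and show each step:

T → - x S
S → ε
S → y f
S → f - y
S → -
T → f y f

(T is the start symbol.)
Stack is shown with the top on the left.

Stack    Input    Action
------------------------
T $      - x - $  output T → - x S
- x S $  - x - $  match '-'
x S $    x - $    match 'x'
S $      - $      output S → -
- $      - $      match '-'
$        $        accept

The string is accepted.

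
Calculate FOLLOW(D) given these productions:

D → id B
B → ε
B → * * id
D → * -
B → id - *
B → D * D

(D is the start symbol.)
D is the start symbol, so $ ∈ FOLLOW(D).
In B → D * D: D is followed by '*' D, add FIRST('*' D) \ {ε} = { '*' }
In B → D * D: D is at the end, add FOLLOW(B)

The FOLLOW sets referred to above (computed the same way, to a fixed point):
  FOLLOW(B) = { $, '*' }

Taking the union: FOLLOW(D) = { $, '*' }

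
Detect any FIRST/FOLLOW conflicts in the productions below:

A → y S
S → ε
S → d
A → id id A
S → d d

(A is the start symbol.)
No FIRST/FOLLOW conflicts.

A FIRST/FOLLOW conflict occurs when a non-terminal N has a nullable alternative N → β (β ⇒* ε) and another alternative N → α with FIRST(α) ∩ FOLLOW(N) ≠ ∅: on such a lookahead the parser cannot decide between expanding α and letting N vanish via β.

Nullable non-terminals: S.

S: nullable alternative(s) S → ε; FOLLOW(S) = { $ }
  S → ε: FIRST \ {ε} = { } — this is the only nullable alternative, skip
  S → d: FIRST \ {ε} = { 'd' } — disjoint from FOLLOW(S)
  S → d d: FIRST \ {ε} = { 'd' } — disjoint from FOLLOW(S)

A has no nullable alternative, so no FIRST/FOLLOW check is needed there.

No FIRST/FOLLOW conflicts found.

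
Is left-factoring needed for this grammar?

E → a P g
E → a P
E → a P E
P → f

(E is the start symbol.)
Left-factoring is needed when two productions for the same non-terminal
share a common prefix on the right-hand side.

Productions for E:
  E → a P g
  E → a P
  E → a P E

Found common prefix 'a P' in productions for E

Answer: Yes, E has productions with common prefix 'a P'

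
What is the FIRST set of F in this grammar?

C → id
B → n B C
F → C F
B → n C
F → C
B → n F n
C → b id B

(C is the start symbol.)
FIRST sets of the other non-terminals involved (by the same procedure, iterated to a fixed point):
  FIRST(C) = { 'b', 'id' }

From F → C F:
  - C is a non-terminal: add FIRST(C) \ {ε} = { 'b', 'id' }
    C is not nullable, so stop
From F → C:
  - C is a non-terminal: add FIRST(C) \ {ε} = { 'b', 'id' }
    C is not nullable, so stop

Collecting: FIRST(F) = { 'b', 'id' }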